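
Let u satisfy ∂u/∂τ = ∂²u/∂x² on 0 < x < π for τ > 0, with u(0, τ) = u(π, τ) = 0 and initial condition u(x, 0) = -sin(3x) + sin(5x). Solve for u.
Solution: Separating variables: u = Σ c_n exp(-n²τ) sin(nx). From u(x,0) = -sin(3x) + sin(5x): c_3=-1, c_5=1.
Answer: u(x, τ) = -exp(-9τ)sin(3x) + exp(-25τ)sin(5x)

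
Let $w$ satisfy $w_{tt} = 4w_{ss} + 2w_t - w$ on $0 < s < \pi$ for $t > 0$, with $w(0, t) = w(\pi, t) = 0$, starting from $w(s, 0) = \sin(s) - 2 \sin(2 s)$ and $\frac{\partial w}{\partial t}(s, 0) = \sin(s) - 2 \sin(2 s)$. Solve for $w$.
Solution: Substitute $w = e^{t}u$, i.e. $u = e^{-t}w$.
By the product rule, $w_t = e^{t}(u_t + u)$, $w_{tt} = e^{t}(u_{tt} + 2u_t + u)$, $w_{ss} = e^{t}u_{ss}$.
Substituting into the PDE and dividing by $e^{t}$: $u_{tt} + 2u_t + u = 4u_{ss} + 2(u_t + u) - u$.
The lower-order terms cancel, leaving the standard wave equation $u_{tt} = 4u_{ss}$.
Initial data for $u$: $u(s,0) = w(s,0) = \sin(s) - 2 \sin(2 s)$; $u_t(s,0) = w_t(s,0) - w(s,0) = 0$. The boundary conditions carry over: $u(0,t) = u(\pi,t) = 0$.
Solve for $u$:
  Using separation of variables $u = X(s)T(t)$:
  Eigenfunctions: $\sin(ns)$, $n = 1, 2, 3, \ldots$
  General solution: $u(s, t) = \sum [A_n \cos(2n t) + B_n \sin(2n t)] \sin(ns)$
  From $u(s,0) = \sin(s) - 2 \sin(2 s)$: $A_1=1, A_2=-2$. From $u_t(s,0) = 0$: all $B_n = 0$.
Hence $u(s,t) = \sin(s) \cos(2 t) - 2 \sin(2 s) \cos(4 t)$.
Transform back: $w(s,t) = e^{t}u(s,t)$.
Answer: $w(s, t) = e^{t} \sin(s) \cos(2 t) - 2 e^{t} \sin(2 s) \cos(4 t)$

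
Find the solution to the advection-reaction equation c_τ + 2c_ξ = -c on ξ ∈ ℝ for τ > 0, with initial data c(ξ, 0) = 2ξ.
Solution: Substitute c = exp(-τ)u.
Then c_τ = exp(-τ)(u_τ - u), c_ξ = exp(-τ)u_ξ; substituting and dividing by exp(-τ), the lower-order terms cancel: u_τ + 2u_ξ = 0 (standard advection equation).
Data for u: u(ξ,0) = c(ξ,0) = 2ξ.
By characteristics (dξ/dτ = 2), u(ξ,τ) = f(ξ - 2τ) with f = u(·, 0).
So u(ξ,τ) = 2ξ - 4τ, and c(ξ,τ) = exp(-τ)u(ξ,τ).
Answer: c(ξ, τ) = 2ξexp(-τ) - 4τexp(-τ)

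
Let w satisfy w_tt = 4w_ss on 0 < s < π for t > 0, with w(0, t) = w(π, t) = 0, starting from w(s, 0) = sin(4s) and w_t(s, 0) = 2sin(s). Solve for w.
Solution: Using separation of variables w = X(s)T(t):
Eigenfunctions: sin(ns), n = 1, 2, 3, ...
General solution: w(s, t) = Σ [A_n cos(2n t) + B_n sin(2n t)] sin(ns)
From w(s,0) = sin(4s): A_4=1. From w_t(s,0) = 2sin(s), using w_t(s,0) = Σ ω_n B_n sin(ns) with ω_n = 2n: B_1 = 2/2 = 1.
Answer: w(s, t) = sin(s)sin(2t) + sin(4s)cos(8t)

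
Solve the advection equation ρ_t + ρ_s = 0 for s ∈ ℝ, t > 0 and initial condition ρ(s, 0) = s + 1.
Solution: By characteristics (ds/dt = 1), ρ(s,t) = f(s - t) with f = ρ(·, 0).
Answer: ρ(s, t) = s - t + 1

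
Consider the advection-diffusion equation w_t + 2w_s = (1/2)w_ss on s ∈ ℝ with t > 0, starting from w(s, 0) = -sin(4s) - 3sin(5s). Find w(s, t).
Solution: Moving frame: η = s - 2t, σ = t, w = u(η,σ), so w_t = u_σ - 2u_η and w_ss = u_ηη.
Hence w_t + 2w_s = u_σ and the PDE becomes the heat equation u_σ = (1/2)u_ηη on η ∈ ℝ.
Initial data: u(η,0) = w(η,0) = -sin(4η) - 3sin(5η). Each mode sin(nη) decays as exp(-n²σ/2) on ℝ, so u(η,σ) = Σ c_n exp(-n²σ/2) sin(nη) with c_4=-1, c_5=-3: u(η,σ) = -exp(-8σ)sin(4η) - 3exp(-25σ/2)sin(5η).
Substituting back: w(s,t) = u(s - 2t, t).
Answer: w(s, t) = -exp(-8t)sin(4s - 8t) - 3exp(-25t/2)sin(5s - 10t)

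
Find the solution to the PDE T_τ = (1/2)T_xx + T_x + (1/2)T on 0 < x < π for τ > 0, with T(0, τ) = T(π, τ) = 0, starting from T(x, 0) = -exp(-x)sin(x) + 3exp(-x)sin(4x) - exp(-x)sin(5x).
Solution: Substitute T = exp(-x)u.
Then T_x = exp(-x)(u_x - u), T_xx = exp(-x)(u_xx - 2u_x + u), T_τ = exp(-x)u_τ; substituting and dividing by exp(-x), the lower-order terms cancel: u_τ = (1/2)u_xx (standard heat equation).
Data for u: u(x,0) = exp(x)T(x,0) = -sin(x) + 3sin(4x) - sin(5x). The boundary conditions carry over: u(0,τ) = u(π,τ) = 0.
Separating variables: u = Σ c_n exp(-n²τ/2) sin(nx). From u(x,0) = -sin(x) + 3sin(4x) - sin(5x): c_1=-1, c_4=3, c_5=-1.
So u(x,τ) = 3exp(-8τ)sin(4x) - exp(-τ/2)sin(x) - exp(-25τ/2)sin(5x), and T(x,τ) = exp(-x)u(x,τ).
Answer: T(x, τ) = 3exp(-x)exp(-8τ)sin(4x) - exp(-x)exp(-τ/2)sin(x) - exp(-x)exp(-25τ/2)sin(5x)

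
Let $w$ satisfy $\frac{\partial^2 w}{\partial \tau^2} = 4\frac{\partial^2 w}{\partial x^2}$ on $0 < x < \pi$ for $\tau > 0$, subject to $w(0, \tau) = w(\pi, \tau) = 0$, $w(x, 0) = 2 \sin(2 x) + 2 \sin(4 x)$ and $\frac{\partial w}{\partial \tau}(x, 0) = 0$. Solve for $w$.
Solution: Using separation of variables $w = X(x)T(\tau)$:
Eigenfunctions: $\sin(nx)$, $n = 1, 2, 3, \ldots$
General solution: $w(x, \tau) = \sum [A_n \cos(2n \tau) + B_n \sin(2n \tau)] \sin(nx)$
From $w(x,0) = 2 \sin(2 x) + 2 \sin(4 x)$: $A_2=2, A_4=2$. From $w_{\tau}(x,0) = 0$: all $B_n = 0$.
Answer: $w(x, \tau) = 2 \sin(2 x) \cos(4 \tau) + 2 \sin(4 x) \cos(8 \tau)$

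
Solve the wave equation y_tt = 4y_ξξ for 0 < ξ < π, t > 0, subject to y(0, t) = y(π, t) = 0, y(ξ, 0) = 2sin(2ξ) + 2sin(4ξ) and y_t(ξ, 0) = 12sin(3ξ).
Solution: Using separation of variables y = X(ξ)T(t):
Eigenfunctions: sin(nξ), n = 1, 2, 3, ...
General solution: y(ξ, t) = Σ [A_n cos(2n t) + B_n sin(2n t)] sin(nξ)
From y(ξ,0) = 2sin(2ξ) + 2sin(4ξ): A_2=2, A_4=2. From y_t(ξ,0) = 12sin(3ξ), using y_t(ξ,0) = Σ ω_n B_n sin(nξ) with ω_n = 2n: B_3 = 12/6 = 2.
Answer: y(ξ, t) = 2sin(6t)sin(3ξ) + 2sin(2ξ)cos(4t) + 2sin(4ξ)cos(8t)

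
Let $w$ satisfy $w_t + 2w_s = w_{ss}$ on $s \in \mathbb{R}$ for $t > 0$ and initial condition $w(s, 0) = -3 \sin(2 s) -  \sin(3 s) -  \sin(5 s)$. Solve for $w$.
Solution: Change to a moving frame: let $\eta = s - 2t$, $\sigma = t$ and write $w(s,t) = u(\eta,\sigma)$.
By the chain rule $w_t = u_{\sigma} - 2u_{\eta}$, $w_s = u_{\eta}$, $w_{ss} = u_{\eta\eta}$.
Then $w_t + 2w_s = u_{\sigma}$: the advection term cancels and the PDE becomes the heat equation $u_{\sigma} = u_{\eta\eta}$ on $\eta \in \mathbb{R}$.
Initial data: $u(\eta,0) = w(\eta,0) = -3 \sin(2 \eta) - \sin(3 \eta) - \sin(5 \eta)$.
On $\eta \in \mathbb{R}$ each mode satisfies $(\sin(n\eta))'' = -n^2 \sin(n\eta)$, so $e^{-n^2\sigma} \sin(n\eta)$ solves the heat equation; by superposition $u(\eta,\sigma) = \sum c_n e^{-n^2\sigma} \sin(n\eta)$.
Reading off the coefficients: $c_2=-3, c_3=-1, c_5=-1$, so $u(\eta,\sigma) = -3 e^{-4 \sigma} \sin(2 \eta) - e^{-9 \sigma} \sin(3 \eta) - e^{-25 \sigma} \sin(5 \eta)$.
Substituting back $\eta = s - 2t$, $\sigma = t$: $w(s,t) = u(s - 2t, t)$.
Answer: $w(s, t) = -3 e^{-4 t} \sin(2 s - 4 t) -  e^{-9 t} \sin(3 s - 6 t) -  e^{-25 t} \sin(5 s - 10 t)$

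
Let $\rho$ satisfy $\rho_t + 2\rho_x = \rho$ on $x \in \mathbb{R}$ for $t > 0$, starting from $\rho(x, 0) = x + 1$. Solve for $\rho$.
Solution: Substitute $\rho = e^{t}u$.
Then $\rho_t = e^{t}(u_t + u)$, $\rho_x = e^{t}u_x$; substituting and dividing by $e^{t}$, the lower-order terms cancel: $u_t + 2u_x = 0$ (standard advection equation).
Data for $u$: $u(x,0) = \rho(x,0) = x + 1$.
By characteristics ($dx/dt = 2$), $u(x,t) = f(x - 2t)$ with $f = u( \cdot , 0)$.
So $u(x,t) = -2 t + x + 1$, and $\rho(x,t) = e^{t}u(x,t)$.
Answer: $\rho(x, t) = -2 t e^{t} + x e^{t} + e^{t}$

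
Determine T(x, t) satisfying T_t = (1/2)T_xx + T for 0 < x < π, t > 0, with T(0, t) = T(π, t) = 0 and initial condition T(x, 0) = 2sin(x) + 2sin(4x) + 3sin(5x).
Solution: Substitute T = exp(t)u.
Then T_t = exp(t)(u_t + u), T_xx = exp(t)u_xx; substituting and dividing by exp(t), the lower-order terms cancel: u_t = (1/2)u_xx (standard heat equation).
Data for u: u(x,0) = T(x,0) = 2sin(x) + 2sin(4x) + 3sin(5x). The boundary conditions carry over: u(0,t) = u(π,t) = 0.
Separating variables: u = Σ c_n exp(-n²t/2) sin(nx). From u(x,0) = 2sin(x) + 2sin(4x) + 3sin(5x): c_1=2, c_4=2, c_5=3.
So u(x,t) = 2exp(-8t)sin(4x) + 2exp(-t/2)sin(x) + 3exp(-25t/2)sin(5x), and T(x,t) = exp(t)u(x,t).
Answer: T(x, t) = 2exp(t/2)sin(x) + 2exp(-7t)sin(4x) + 3exp(-23t/2)sin(5x)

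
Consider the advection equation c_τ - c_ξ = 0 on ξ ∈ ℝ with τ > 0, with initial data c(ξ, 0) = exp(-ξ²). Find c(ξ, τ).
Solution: By characteristics (dξ/dτ = -1), c(ξ,τ) = f(ξ + τ) with f = c(·, 0).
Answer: c(ξ, τ) = exp(-(ξ + τ)²)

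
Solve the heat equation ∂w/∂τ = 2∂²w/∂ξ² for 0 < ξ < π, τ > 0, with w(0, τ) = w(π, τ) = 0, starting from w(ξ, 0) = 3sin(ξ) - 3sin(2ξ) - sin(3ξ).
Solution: Separating variables: w = Σ c_n exp(-2n²τ) sin(nξ). From w(ξ,0) = 3sin(ξ) - 3sin(2ξ) - sin(3ξ): c_1=3, c_2=-3, c_3=-1.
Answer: w(ξ, τ) = 3exp(-2τ)sin(ξ) - 3exp(-8τ)sin(2ξ) - exp(-18τ)sin(3ξ)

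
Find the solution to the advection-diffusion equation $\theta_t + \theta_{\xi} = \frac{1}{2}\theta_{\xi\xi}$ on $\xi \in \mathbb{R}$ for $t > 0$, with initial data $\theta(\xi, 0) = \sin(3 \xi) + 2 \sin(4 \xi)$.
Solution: Change to a moving frame: let $\eta = \xi - t$, $\sigma = t$ and write $\theta(\xi,t) = u(\eta,\sigma)$.
By the chain rule $\theta_t = u_{\sigma} - u_{\eta}$, $\theta_{\xi} = u_{\eta}$, $\theta_{\xi\xi} = u_{\eta\eta}$.
Then $\theta_t + \theta_{\xi} = u_{\sigma}$: the advection term cancels and the PDE becomes the heat equation $u_{\sigma} = \frac{1}{2}u_{\eta\eta}$ on $\eta \in \mathbb{R}$.
Initial data: $u(\eta,0) = \theta(\eta,0) = \sin(3 \eta) + 2 \sin(4 \eta)$.
On $\eta \in \mathbb{R}$ each mode satisfies $(\sin(n\eta))'' = -n^2 \sin(n\eta)$, so $e^{-n^2\sigma/2} \sin(n\eta)$ solves the heat equation; by superposition $u(\eta,\sigma) = \sum c_n e^{-n^2\sigma/2} \sin(n\eta)$.
Reading off the coefficients: $c_3=1, c_4=2$, so $u(\eta,\sigma) = 2 e^{-8 \sigma} \sin(4 \eta) + e^{-9 \sigma/2} \sin(3 \eta)$.
Substituting back $\eta = \xi - t$, $\sigma = t$: $\theta(\xi,t) = u(\xi - t, t)$.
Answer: $\theta(\xi, t) = 2 e^{-8 t} \sin(4 \xi - 4 t) + e^{-9 t/2} \sin(3 \xi - 3 t)$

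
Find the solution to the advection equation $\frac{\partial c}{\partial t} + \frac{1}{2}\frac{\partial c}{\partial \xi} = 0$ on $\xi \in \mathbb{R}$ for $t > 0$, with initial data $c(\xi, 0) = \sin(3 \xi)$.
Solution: By characteristics ($d\xi/dt = 1/2$), $c(\xi,t) = f(\xi - \frac{1}{2}t)$ with $f = c( \cdot , 0)$.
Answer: $c(\xi, t) = \sin(3 \xi - 3 t/2)$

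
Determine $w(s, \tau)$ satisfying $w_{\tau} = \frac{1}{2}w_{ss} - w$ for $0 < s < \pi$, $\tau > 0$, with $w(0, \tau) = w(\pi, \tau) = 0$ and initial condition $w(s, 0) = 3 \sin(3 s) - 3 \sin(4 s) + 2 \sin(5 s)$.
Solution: Substitute $w = e^{-\tau}u$.
Then $w_{\tau} = e^{-\tau}(u_{\tau} - u)$, $w_{ss} = e^{-\tau}u_{ss}$; substituting and dividing by $e^{-\tau}$, the lower-order terms cancel: $u_{\tau} = \frac{1}{2}u_{ss}$ (standard heat equation).
Data for $u$: $u(s,0) = w(s,0) = 3 \sin(3 s) - 3 \sin(4 s) + 2 \sin(5 s)$. The boundary conditions carry over: $u(0,\tau) = u(\pi,\tau) = 0$.
Separating variables: $u = \sum c_n e^{-n^2\tau/2} \sin(ns)$. From $u(s,0) = 3 \sin(3 s) - 3 \sin(4 s) + 2 \sin(5 s)$: $c_3=3, c_4=-3, c_5=2$.
So $u(s,\tau) = -3 e^{-8 \tau} \sin(4 s) + 3 e^{-9 \tau/2} \sin(3 s) + 2 e^{-25 \tau/2} \sin(5 s)$, and $w(s,\tau) = e^{-\tau}u(s,\tau)$.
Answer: $w(s, \tau) = -3 e^{-9 \tau} \sin(4 s) + 3 e^{-11 \tau/2} \sin(3 s) + 2 e^{-27 \tau/2} \sin(5 s)$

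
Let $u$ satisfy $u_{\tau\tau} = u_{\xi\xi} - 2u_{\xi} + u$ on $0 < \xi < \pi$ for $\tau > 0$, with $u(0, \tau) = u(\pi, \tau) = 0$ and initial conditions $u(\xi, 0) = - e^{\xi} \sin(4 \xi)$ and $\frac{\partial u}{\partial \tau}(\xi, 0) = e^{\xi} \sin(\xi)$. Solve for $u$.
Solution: Substitute $u = e^{\xi}w$.
Then $u_{\xi} = e^{\xi}(w_{\xi} + w)$, $u_{\xi\xi} = e^{\xi}(w_{\xi\xi} + 2w_{\xi} + w)$, $u_{\tau\tau} = e^{\xi}w_{\tau\tau}$; substituting and dividing by $e^{\xi}$, the lower-order terms cancel: $w_{\tau\tau} = w_{\xi\xi}$ (standard wave equation).
Data for $w$: $w(\xi,0) = e^{-\xi}u(\xi,0) = - \sin(4 \xi)$; $w_{\tau}(\xi,0) = e^{-\xi}u_{\tau}(\xi,0) = \sin(\xi)$. The boundary conditions carry over: $w(0,\tau) = w(\pi,\tau) = 0$.
Separating variables: $w = \sum [A_n \cos(\omega_n \tau) + B_n \sin(\omega_n \tau)] \sin(n\xi)$, $\omega_n = n$. From ICs ($B_n$ = velocity coefficient / $\omega_n$): $A_4=-1, B_1=1$.
So $w(\xi,\tau) = \sin(\xi) \sin(\tau) - \sin(4 \xi) \cos(4 \tau)$, and $u(\xi,\tau) = e^{\xi}w(\xi,\tau)$.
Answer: $u(\xi, \tau) = e^{\xi} \sin(\tau) \sin(\xi) -  e^{\xi} \sin(4 \xi) \cos(4 \tau)$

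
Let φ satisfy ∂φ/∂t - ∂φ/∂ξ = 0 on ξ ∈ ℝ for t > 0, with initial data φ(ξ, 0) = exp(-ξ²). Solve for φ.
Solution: By characteristics (dξ/dt = -1), φ(ξ,t) = f(ξ + t) with f = φ(·, 0).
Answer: φ(ξ, t) = exp(-(t + ξ)²)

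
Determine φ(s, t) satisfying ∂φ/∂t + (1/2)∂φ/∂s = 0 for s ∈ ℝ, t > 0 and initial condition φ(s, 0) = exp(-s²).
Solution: By method of characteristics (waves move right with speed 1/2):
Along characteristics s - (1/2)t = const, φ is constant, so φ(s,t) = f(s - (1/2)t) with f = φ(·, 0).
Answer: φ(s, t) = exp(-(s - t/2)²)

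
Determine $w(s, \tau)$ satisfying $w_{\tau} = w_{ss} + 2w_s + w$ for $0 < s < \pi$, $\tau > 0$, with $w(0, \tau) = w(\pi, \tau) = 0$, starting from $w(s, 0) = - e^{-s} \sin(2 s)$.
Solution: Substitute $w = e^{-s}u$, i.e. $u = e^{s}w$.
By the product rule, $w_s = e^{-s}(u_s - u)$, $w_{ss} = e^{-s}(u_{ss} - 2u_s + u)$, $w_{\tau} = e^{-s}u_{\tau}$.
Substituting into the PDE and dividing by $e^{-s}$: $u_{\tau} = (u_{ss} - 2u_s + u) + 2(u_s - u) + u$.
The lower-order terms cancel, leaving the standard heat equation $u_{\tau} = u_{ss}$.
Initial data for $u$: $u(s,0) = e^{s}w(s,0) = - \sin(2 s)$. The boundary conditions carry over: $u(0,\tau) = u(\pi,\tau) = 0$.
Solve for $u$:
  Using separation of variables $u = X(s)T(\tau)$:
  Eigenfunctions: $\sin(ns)$, $n = 1, 2, 3, \ldots$
  General solution: $u(s, \tau) = \sum c_n \sin(ns) e^{-n^2 \tau}$
  Matching $u(s,0) = - \sin(2 s)$ term by term: $c_2=-1$.
Hence $u(s,\tau) = - e^{-4 \tau} \sin(2 s)$.
Transform back: $w(s,\tau) = e^{-s}u(s,\tau)$.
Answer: $w(s, \tau) = - e^{-4 \tau} e^{-s} \sin(2 s)$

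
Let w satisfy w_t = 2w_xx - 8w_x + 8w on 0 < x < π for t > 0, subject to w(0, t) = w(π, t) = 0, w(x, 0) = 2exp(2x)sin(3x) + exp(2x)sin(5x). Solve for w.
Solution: Substitute w = exp(2x)u, i.e. u = exp(-2x)w.
By the product rule, w_x = exp(2x)(u_x + 2u), w_xx = exp(2x)(u_xx + 4u_x + 4u), w_t = exp(2x)u_t.
Substituting into the PDE and dividing by exp(2x): u_t = 2(u_xx + 4u_x + 4u) - 8(u_x + 2u) + 8u.
The lower-order terms cancel, leaving the standard heat equation u_t = 2u_xx.
Initial data for u: u(x,0) = exp(-2x)w(x,0) = 2sin(3x) + sin(5x). The boundary conditions carry over: u(0,t) = u(π,t) = 0.
Solve for u:
  Using separation of variables u = X(x)T(t):
  Eigenfunctions: sin(nx), n = 1, 2, 3, ...
  General solution: u(x, t) = Σ c_n sin(nx) exp(-2n² t)
  Matching u(x,0) = 2sin(3x) + sin(5x) term by term: c_3=2, c_5=1.
Hence u(x,t) = 2exp(-18t)sin(3x) + exp(-50t)sin(5x).
Transform back: w(x,t) = exp(2x)u(x,t).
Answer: w(x, t) = 2exp(-18t)exp(2x)sin(3x) + exp(-50t)exp(2x)sin(5x)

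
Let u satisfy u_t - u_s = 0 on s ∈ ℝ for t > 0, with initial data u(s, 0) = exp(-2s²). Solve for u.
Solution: By characteristics (ds/dt = -1), u(s,t) = f(s + t) with f = u(·, 0).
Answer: u(s, t) = exp(-2(s + t)²)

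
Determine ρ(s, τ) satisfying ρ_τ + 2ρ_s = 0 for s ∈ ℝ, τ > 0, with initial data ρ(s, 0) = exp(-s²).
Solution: By method of characteristics (waves move right with speed 2):
Along characteristics s - 2τ = const, ρ is constant, so ρ(s,τ) = f(s - 2τ) with f = ρ(·, 0).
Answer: ρ(s, τ) = exp(-(s - 2τ)²)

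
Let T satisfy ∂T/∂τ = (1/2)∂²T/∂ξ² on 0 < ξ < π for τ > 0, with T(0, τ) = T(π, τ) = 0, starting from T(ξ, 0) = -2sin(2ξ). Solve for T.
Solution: Using separation of variables T = X(ξ)G(τ):
Eigenfunctions: sin(nξ), n = 1, 2, 3, ...
General solution: T(ξ, τ) = Σ c_n sin(nξ) exp(-n² τ/2)
Matching T(ξ,0) = -2sin(2ξ) term by term: c_2=-2.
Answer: T(ξ, τ) = -2exp(-2τ)sin(2ξ)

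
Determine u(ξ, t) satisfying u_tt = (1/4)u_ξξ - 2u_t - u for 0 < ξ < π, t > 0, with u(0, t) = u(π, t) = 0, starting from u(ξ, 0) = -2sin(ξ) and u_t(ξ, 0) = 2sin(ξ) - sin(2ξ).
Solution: Substitute u = exp(-t)w.
Then u_t = exp(-t)(w_t - w), u_tt = exp(-t)(w_tt - 2w_t + w), u_ξξ = exp(-t)w_ξξ; substituting and dividing by exp(-t), the lower-order terms cancel: w_tt = (1/4)w_ξξ (standard wave equation).
Data for w: w(ξ,0) = u(ξ,0) = -2sin(ξ); w_t(ξ,0) = u_t(ξ,0) + u(ξ,0) = -sin(2ξ). The boundary conditions carry over: w(0,t) = w(π,t) = 0.
Separating variables: w = Σ [A_n cos(ω_n t) + B_n sin(ω_n t)] sin(nξ), ω_n = n/2. From ICs (B_n = velocity coefficient / ω_n): A_1=-2, B_2=-1.
So w(ξ,t) = -sin(t)sin(2ξ) - 2sin(ξ)cos(t/2), and u(ξ,t) = exp(-t)w(ξ,t).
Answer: u(ξ, t) = -exp(-t)sin(t)sin(2ξ) - 2exp(-t)sin(ξ)cos(t/2)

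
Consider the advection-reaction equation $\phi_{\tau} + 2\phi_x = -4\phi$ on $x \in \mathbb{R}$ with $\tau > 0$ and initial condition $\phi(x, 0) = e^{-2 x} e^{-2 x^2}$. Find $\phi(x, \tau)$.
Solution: Substitute $\phi = e^{-2x}u$.
Then $\phi_x = e^{-2x}(u_x - 2u)$, $\phi_{\tau} = e^{-2x}u_{\tau}$; substituting and dividing by $e^{-2x}$, the lower-order terms cancel: $u_{\tau} + 2u_x = 0$ (standard advection equation).
Data for $u$: $u(x,0) = e^{2x}\phi(x,0) = e^{-2 x^2}$.
By characteristics ($dx/d\tau = 2$), $u(x,\tau) = f(x - 2\tau)$ with $f = u( \cdot , 0)$.
So $u(x,\tau) = e^{-2 (x - 2 \tau)^2}$, and $\phi(x,\tau) = e^{-2x}u(x,\tau)$.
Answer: $\phi(x, \tau) = e^{-2 x} e^{-2 (-2 \tau + x)^2}$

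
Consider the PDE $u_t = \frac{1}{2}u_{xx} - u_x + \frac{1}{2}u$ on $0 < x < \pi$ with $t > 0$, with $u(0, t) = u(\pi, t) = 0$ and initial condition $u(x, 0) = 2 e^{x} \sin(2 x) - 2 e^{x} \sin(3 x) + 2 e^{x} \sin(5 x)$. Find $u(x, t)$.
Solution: Substitute $u = e^{x}w$, i.e. $w = e^{-x}u$.
By the product rule, $u_x = e^{x}(w_x + w)$, $u_{xx} = e^{x}(w_{xx} + 2w_x + w)$, $u_t = e^{x}w_t$.
Substituting into the PDE and dividing by $e^{x}$: $w_t = \frac{1}{2}(w_{xx} + 2w_x + w) - (w_x + w) + \frac{1}{2}w$.
The lower-order terms cancel, leaving the standard heat equation $w_t = \frac{1}{2}w_{xx}$.
Initial data for $w$: $w(x,0) = e^{-x}u(x,0) = 2 \sin(2 x) - 2 \sin(3 x) + 2 \sin(5 x)$. The boundary conditions carry over: $w(0,t) = w(\pi,t) = 0$.
Solve for $w$:
  Using separation of variables $w = X(x)T(t)$:
  Eigenfunctions: $\sin(nx)$, $n = 1, 2, 3, \ldots$
  General solution: $w(x, t) = \sum c_n \sin(nx) e^{-n^2 t/2}$
  Matching $w(x,0) = 2 \sin(2 x) - 2 \sin(3 x) + 2 \sin(5 x)$ term by term: $c_2=2, c_3=-2, c_5=2$.
Hence $w(x,t) = 2 e^{-2 t} \sin(2 x) - 2 e^{-9 t/2} \sin(3 x) + 2 e^{-25 t/2} \sin(5 x)$.
Transform back: $u(x,t) = e^{x}w(x,t)$.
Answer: $u(x, t) = 2 e^{-2 t} e^{x} \sin(2 x) - 2 e^{-9 t/2} e^{x} \sin(3 x) + 2 e^{-25 t/2} e^{x} \sin(5 x)$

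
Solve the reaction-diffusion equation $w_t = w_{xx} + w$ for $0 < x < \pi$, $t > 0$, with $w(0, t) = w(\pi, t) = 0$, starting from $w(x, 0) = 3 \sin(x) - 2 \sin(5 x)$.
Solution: Substitute $w = e^{t}u$, i.e. $u = e^{-t}w$.
By the product rule, $w_t = e^{t}(u_t + u)$, $w_{xx} = e^{t}u_{xx}$.
Substituting into the PDE and dividing by $e^{t}$: $u_t + u = u_{xx} + u$.
The lower-order terms cancel, leaving the standard heat equation $u_t = u_{xx}$.
Initial data for $u$: $u(x,0) = w(x,0) = 3 \sin(x) - 2 \sin(5 x)$. The boundary conditions carry over: $u(0,t) = u(\pi,t) = 0$.
Solve for $u$:
  Using separation of variables $u = X(x)T(t)$:
  Eigenfunctions: $\sin(nx)$, $n = 1, 2, 3, \ldots$
  General solution: $u(x, t) = \sum c_n \sin(nx) e^{-n^2 t}$
  Matching $u(x,0) = 3 \sin(x) - 2 \sin(5 x)$ term by term: $c_1=3, c_5=-2$.
Hence $u(x,t) = 3 e^{-t} \sin(x) - 2 e^{-25 t} \sin(5 x)$.
Transform back: $w(x,t) = e^{t}u(x,t)$.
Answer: $w(x, t) = 3 \sin(x) - 2 e^{-24 t} \sin(5 x)$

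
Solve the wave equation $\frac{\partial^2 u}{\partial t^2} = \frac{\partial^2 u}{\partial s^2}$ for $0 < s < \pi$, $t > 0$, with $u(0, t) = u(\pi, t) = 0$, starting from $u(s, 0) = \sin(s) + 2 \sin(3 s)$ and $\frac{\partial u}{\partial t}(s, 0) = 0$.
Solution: Separating variables: $u = \sum [A_n \cos(\omega_n t) + B_n \sin(\omega_n t)] \sin(ns)$, $\omega_n = n$. From ICs: $A_1=1, A_3=2$.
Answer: $u(s, t) = \sin(s) \cos(t) + 2 \sin(3 s) \cos(3 t)$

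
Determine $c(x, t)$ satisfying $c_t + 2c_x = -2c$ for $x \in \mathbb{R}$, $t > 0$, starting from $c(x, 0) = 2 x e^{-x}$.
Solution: Substitute $c = e^{-x}u$.
Then $c_x = e^{-x}(u_x - u)$, $c_t = e^{-x}u_t$; substituting and dividing by $e^{-x}$, the lower-order terms cancel: $u_t + 2u_x = 0$ (standard advection equation).
Data for $u$: $u(x,0) = e^{x}c(x,0) = 2 x$.
By characteristics ($dx/dt = 2$), $u(x,t) = f(x - 2t)$ with $f = u( \cdot , 0)$.
So $u(x,t) = -4 t + 2 x$, and $c(x,t) = e^{-x}u(x,t)$.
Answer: $c(x, t) = -4 t e^{-x} + 2 x e^{-x}$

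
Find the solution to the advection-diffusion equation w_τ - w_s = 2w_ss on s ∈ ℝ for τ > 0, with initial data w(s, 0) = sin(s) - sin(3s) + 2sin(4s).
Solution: Change to a moving frame: let η = s + τ, σ = τ and write w(s,τ) = u(η,σ).
By the chain rule w_τ = u_σ + u_η, w_s = u_η, w_ss = u_ηη.
Then w_τ - w_s = u_σ: the advection term cancels and the PDE becomes the heat equation u_σ = 2u_ηη on η ∈ ℝ.
Initial data: u(η,0) = w(η,0) = sin(η) - sin(3η) + 2sin(4η).
On η ∈ ℝ each mode satisfies (sin(nη))″ = -n² sin(nη), so exp(-2n²σ) sin(nη) solves the heat equation; by superposition u(η,σ) = Σ c_n exp(-2n²σ) sin(nη).
Reading off the coefficients: c_1=1, c_3=-1, c_4=2, so u(η,σ) = exp(-2σ)sin(η) - exp(-18σ)sin(3η) + 2exp(-32σ)sin(4η).
Substituting back η = s + τ, σ = τ: w(s,τ) = u(s + τ, τ).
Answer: w(s, τ) = exp(-2τ)sin(s + τ) - exp(-18τ)sin(3s + 3τ) + 2exp(-32τ)sin(4s + 4τ)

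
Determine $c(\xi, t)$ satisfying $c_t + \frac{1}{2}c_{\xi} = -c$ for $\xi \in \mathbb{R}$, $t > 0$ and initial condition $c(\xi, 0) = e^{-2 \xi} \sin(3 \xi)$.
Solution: Substitute $c = e^{-2\xi}u$, i.e. $u = e^{2\xi}c$.
By the product rule, $c_{\xi} = e^{-2\xi}(u_{\xi} - 2u)$, $c_t = e^{-2\xi}u_t$.
Substituting into the PDE and dividing by $e^{-2\xi}$: $u_t + \frac{1}{2}(u_{\xi} - 2u) = -u$.
The lower-order terms cancel, leaving the standard advection equation $u_t + \frac{1}{2}u_{\xi} = 0$.
Initial data for $u$: $u(\xi,0) = e^{2\xi}c(\xi,0) = \sin(3 \xi)$.
Solve for $u$:
  By method of characteristics (waves move right with speed 1/2):
  Along characteristics $\xi - \frac{1}{2}t =$ const, $u$ is constant, so $u(\xi,t) = f(\xi - \frac{1}{2}t)$ with $f = u( \cdot , 0)$.
Hence $u(\xi,t) = - \sin(3 t/2 - 3 \xi)$.
Transform back: $c(\xi,t) = e^{-2\xi}u(\xi,t)$.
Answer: $c(\xi, t) = e^{-2 \xi} \sin(3 \xi - 3 t/2)$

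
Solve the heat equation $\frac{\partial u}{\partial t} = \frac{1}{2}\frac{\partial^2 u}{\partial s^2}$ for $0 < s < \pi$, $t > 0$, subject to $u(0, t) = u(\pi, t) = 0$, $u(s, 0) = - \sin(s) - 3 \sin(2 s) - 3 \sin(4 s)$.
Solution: Using separation of variables $u = X(s)T(t)$:
Eigenfunctions: $\sin(ns)$, $n = 1, 2, 3, \ldots$
General solution: $u(s, t) = \sum c_n \sin(ns) e^{-n^2 t/2}$
Matching $u(s,0) = - \sin(s) - 3 \sin(2 s) - 3 \sin(4 s)$ term by term: $c_1=-1, c_2=-3, c_4=-3$.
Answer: $u(s, t) = -3 e^{-2 t} \sin(2 s) - 3 e^{-8 t} \sin(4 s) -  e^{-t/2} \sin(s)$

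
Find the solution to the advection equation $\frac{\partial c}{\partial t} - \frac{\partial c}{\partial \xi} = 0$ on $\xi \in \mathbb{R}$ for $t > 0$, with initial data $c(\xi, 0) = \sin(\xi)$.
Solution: By characteristics ($d\xi/dt = -1$), $c(\xi,t) = f(\xi + t)$ with $f = c( \cdot , 0)$.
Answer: $c(\xi, t) = \sin(\xi + t)$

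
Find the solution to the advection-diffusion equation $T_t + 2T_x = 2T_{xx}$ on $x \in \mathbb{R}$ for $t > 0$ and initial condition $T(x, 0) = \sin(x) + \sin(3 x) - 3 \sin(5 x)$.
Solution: Change to a moving frame: let $\eta = x - 2t$, $\sigma = t$ and write $T(x,t) = u(\eta,\sigma)$.
By the chain rule $T_t = u_{\sigma} - 2u_{\eta}$, $T_x = u_{\eta}$, $T_{xx} = u_{\eta\eta}$.
Then $T_t + 2T_x = u_{\sigma}$: the advection term cancels and the PDE becomes the heat equation $u_{\sigma} = 2u_{\eta\eta}$ on $\eta \in \mathbb{R}$.
Initial data: $u(\eta,0) = T(\eta,0) = \sin(\eta) + \sin(3 \eta) - 3 \sin(5 \eta)$.
On $\eta \in \mathbb{R}$ each mode satisfies $(\sin(n\eta))'' = -n^2 \sin(n\eta)$, so $e^{-2n^2\sigma} \sin(n\eta)$ solves the heat equation; by superposition $u(\eta,\sigma) = \sum c_n e^{-2n^2\sigma} \sin(n\eta)$.
Reading off the coefficients: $c_1=1, c_3=1, c_5=-3$, so $u(\eta,\sigma) = e^{-2 \sigma} \sin(\eta) + e^{-18 \sigma} \sin(3 \eta) - 3 e^{-50 \sigma} \sin(5 \eta)$.
Substituting back $\eta = x - 2t$, $\sigma = t$: $T(x,t) = u(x - 2t, t)$.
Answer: $T(x, t) = - e^{-2 t} \sin(2 t - x) -  e^{-18 t} \sin(6 t - 3 x) + 3 e^{-50 t} \sin(10 t - 5 x)$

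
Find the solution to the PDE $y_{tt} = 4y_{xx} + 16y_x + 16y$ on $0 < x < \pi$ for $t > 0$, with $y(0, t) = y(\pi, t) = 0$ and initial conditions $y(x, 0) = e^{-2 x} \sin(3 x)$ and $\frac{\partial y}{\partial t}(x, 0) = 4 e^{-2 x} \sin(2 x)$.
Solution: Substitute $y = e^{-2x}u$.
Then $y_x = e^{-2x}(u_x - 2u)$, $y_{xx} = e^{-2x}(u_{xx} - 4u_x + 4u)$, $y_{tt} = e^{-2x}u_{tt}$; substituting and dividing by $e^{-2x}$, the lower-order terms cancel: $u_{tt} = 4u_{xx}$ (standard wave equation).
Data for $u$: $u(x,0) = e^{2x}y(x,0) = \sin(3 x)$; $u_t(x,0) = e^{2x}y_t(x,0) = 4 \sin(2 x)$. The boundary conditions carry over: $u(0,t) = u(\pi,t) = 0$.
Separating variables: $u = \sum [A_n \cos(\omega_n t) + B_n \sin(\omega_n t)] \sin(nx)$, $\omega_n = 2n$. From ICs ($B_n$ = velocity coefficient / $\omega_n$): $A_3=1, B_2=1$.
So $u(x,t) = \sin(4 t) \sin(2 x) + \sin(3 x) \cos(6 t)$, and $y(x,t) = e^{-2x}u(x,t)$.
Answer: $y(x, t) = e^{-2 x} \sin(4 t) \sin(2 x) + e^{-2 x} \sin(3 x) \cos(6 t)$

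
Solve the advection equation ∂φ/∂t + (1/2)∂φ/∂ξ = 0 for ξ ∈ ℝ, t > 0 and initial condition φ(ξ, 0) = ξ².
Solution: By characteristics (dξ/dt = 1/2), φ(ξ,t) = f(ξ - (1/2)t) with f = φ(·, 0).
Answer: φ(ξ, t) = (1/4)t² - tξ + ξ²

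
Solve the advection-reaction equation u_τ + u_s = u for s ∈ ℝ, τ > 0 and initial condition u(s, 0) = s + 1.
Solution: Substitute u = exp(τ)w, i.e. w = exp(-τ)u.
By the product rule, u_τ = exp(τ)(w_τ + w), u_s = exp(τ)w_s.
Substituting into the PDE and dividing by exp(τ): w_τ + w + w_s = w.
The lower-order terms cancel, leaving the standard advection equation w_τ + w_s = 0.
Initial data for w: w(s,0) = u(s,0) = s + 1.
Solve for w:
  By method of characteristics (waves move right with speed 1):
  Along characteristics s - τ = const, w is constant, so w(s,τ) = f(s - τ) with f = w(·, 0).
Hence w(s,τ) = s - τ + 1.
Transform back: u(s,τ) = exp(τ)w(s,τ).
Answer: u(s, τ) = sexp(τ) - τexp(τ) + exp(τ)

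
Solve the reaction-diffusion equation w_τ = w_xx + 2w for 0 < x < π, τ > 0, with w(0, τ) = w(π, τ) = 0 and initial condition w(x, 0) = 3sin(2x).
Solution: Substitute w = exp(2τ)u, i.e. u = exp(-2τ)w.
By the product rule, w_τ = exp(2τ)(u_τ + 2u), w_xx = exp(2τ)u_xx.
Substituting into the PDE and dividing by exp(2τ): u_τ + 2u = u_xx + 2u.
The lower-order terms cancel, leaving the standard heat equation u_τ = u_xx.
Initial data for u: u(x,0) = w(x,0) = 3sin(2x). The boundary conditions carry over: u(0,τ) = u(π,τ) = 0.
Solve for u:
  Using separation of variables u = X(x)T(τ):
  Eigenfunctions: sin(nx), n = 1, 2, 3, ...
  General solution: u(x, τ) = Σ c_n sin(nx) exp(-n² τ)
  Matching u(x,0) = 3sin(2x) term by term: c_2=3.
Hence u(x,τ) = 3exp(-4τ)sin(2x).
Transform back: w(x,τ) = exp(2τ)u(x,τ).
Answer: w(x, τ) = 3exp(-2τ)sin(2x)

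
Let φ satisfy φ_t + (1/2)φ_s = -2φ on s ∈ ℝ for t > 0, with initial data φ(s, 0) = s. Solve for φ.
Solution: Substitute φ = exp(-2t)u.
Then φ_t = exp(-2t)(u_t - 2u), φ_s = exp(-2t)u_s; substituting and dividing by exp(-2t), the lower-order terms cancel: u_t + (1/2)u_s = 0 (standard advection equation).
Data for u: u(s,0) = φ(s,0) = s.
By characteristics (ds/dt = 1/2), u(s,t) = f(s - (1/2)t) with f = u(·, 0).
So u(s,t) = s - (1/2)t, and φ(s,t) = exp(-2t)u(s,t).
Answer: φ(s, t) = sexp(-2t) - (1/2)texp(-2t)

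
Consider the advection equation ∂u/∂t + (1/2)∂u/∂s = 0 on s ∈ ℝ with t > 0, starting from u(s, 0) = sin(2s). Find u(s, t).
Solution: By method of characteristics (waves move right with speed 1/2):
Along characteristics s - (1/2)t = const, u is constant, so u(s,t) = f(s - (1/2)t) with f = u(·, 0).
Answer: u(s, t) = sin(2s - t)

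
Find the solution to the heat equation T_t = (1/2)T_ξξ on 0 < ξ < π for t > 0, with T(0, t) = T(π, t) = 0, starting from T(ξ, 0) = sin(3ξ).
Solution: Using separation of variables T = X(ξ)G(t):
Eigenfunctions: sin(nξ), n = 1, 2, 3, ...
General solution: T(ξ, t) = Σ c_n sin(nξ) exp(-n² t/2)
Matching T(ξ,0) = sin(3ξ) term by term: c_3=1.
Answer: T(ξ, t) = exp(-9t/2)sin(3ξ)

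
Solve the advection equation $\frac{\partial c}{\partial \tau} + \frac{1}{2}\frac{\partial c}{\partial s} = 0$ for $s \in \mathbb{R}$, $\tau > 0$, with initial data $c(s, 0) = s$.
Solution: By method of characteristics (waves move right with speed 1/2):
Along characteristics $s - \frac{1}{2}\tau =$ const, $c$ is constant, so $c(s,\tau) = f(s - \frac{1}{2}\tau)$ with $f = c( \cdot , 0)$.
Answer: $c(s, \tau) = -\frac{1}{2} \tau + s$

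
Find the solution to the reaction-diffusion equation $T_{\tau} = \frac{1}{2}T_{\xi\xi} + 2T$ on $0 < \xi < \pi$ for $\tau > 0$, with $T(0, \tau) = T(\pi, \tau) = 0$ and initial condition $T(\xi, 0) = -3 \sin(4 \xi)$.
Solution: Substitute $T = e^{2\tau}u$, i.e. $u = e^{-2\tau}T$.
By the product rule, $T_{\tau} = e^{2\tau}(u_{\tau} + 2u)$, $T_{\xi\xi} = e^{2\tau}u_{\xi\xi}$.
Substituting into the PDE and dividing by $e^{2\tau}$: $u_{\tau} + 2u = \frac{1}{2}u_{\xi\xi} + 2u$.
The lower-order terms cancel, leaving the standard heat equation $u_{\tau} = \frac{1}{2}u_{\xi\xi}$.
Initial data for $u$: $u(\xi,0) = T(\xi,0) = -3 \sin(4 \xi)$. The boundary conditions carry over: $u(0,\tau) = u(\pi,\tau) = 0$.
Solve for $u$:
  Using separation of variables $u = X(\xi)G(\tau)$:
  Eigenfunctions: $\sin(n\xi)$, $n = 1, 2, 3, \ldots$
  General solution: $u(\xi, \tau) = \sum c_n \sin(n\xi) e^{-n^2 \tau/2}$
  Matching $u(\xi,0) = -3 \sin(4 \xi)$ term by term: $c_4=-3$.
Hence $u(\xi,\tau) = -3 e^{-8 \tau} \sin(4 \xi)$.
Transform back: $T(\xi,\tau) = e^{2\tau}u(\xi,\tau)$.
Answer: $T(\xi, \tau) = -3 e^{-6 \tau} \sin(4 \xi)$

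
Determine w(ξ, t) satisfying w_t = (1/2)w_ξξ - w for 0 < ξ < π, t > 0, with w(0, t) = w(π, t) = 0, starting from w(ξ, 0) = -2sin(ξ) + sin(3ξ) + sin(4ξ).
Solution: Substitute w = exp(-t)u.
Then w_t = exp(-t)(u_t - u), w_ξξ = exp(-t)u_ξξ; substituting and dividing by exp(-t), the lower-order terms cancel: u_t = (1/2)u_ξξ (standard heat equation).
Data for u: u(ξ,0) = w(ξ,0) = -2sin(ξ) + sin(3ξ) + sin(4ξ). The boundary conditions carry over: u(0,t) = u(π,t) = 0.
Separating variables: u = Σ c_n exp(-n²t/2) sin(nξ). From u(ξ,0) = -2sin(ξ) + sin(3ξ) + sin(4ξ): c_1=-2, c_3=1, c_4=1.
So u(ξ,t) = exp(-8t)sin(4ξ) - 2exp(-t/2)sin(ξ) + exp(-9t/2)sin(3ξ), and w(ξ,t) = exp(-t)u(ξ,t).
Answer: w(ξ, t) = exp(-9t)sin(4ξ) - 2exp(-3t/2)sin(ξ) + exp(-11t/2)sin(3ξ)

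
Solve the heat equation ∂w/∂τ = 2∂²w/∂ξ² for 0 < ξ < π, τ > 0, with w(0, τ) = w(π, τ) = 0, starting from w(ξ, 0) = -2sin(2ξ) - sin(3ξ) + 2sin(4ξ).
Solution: Separating variables: w = Σ c_n exp(-2n²τ) sin(nξ). From w(ξ,0) = -2sin(2ξ) - sin(3ξ) + 2sin(4ξ): c_2=-2, c_3=-1, c_4=2.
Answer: w(ξ, τ) = -2exp(-8τ)sin(2ξ) - exp(-18τ)sin(3ξ) + 2exp(-32τ)sin(4ξ)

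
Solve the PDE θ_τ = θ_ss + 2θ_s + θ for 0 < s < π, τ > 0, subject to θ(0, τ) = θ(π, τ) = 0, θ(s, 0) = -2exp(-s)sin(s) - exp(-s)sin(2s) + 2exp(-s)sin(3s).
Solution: Substitute θ = exp(-s)u, i.e. u = exp(s)θ.
By the product rule, θ_s = exp(-s)(u_s - u), θ_ss = exp(-s)(u_ss - 2u_s + u), θ_τ = exp(-s)u_τ.
Substituting into the PDE and dividing by exp(-s): u_τ = (u_ss - 2u_s + u) + 2(u_s - u) + u.
The lower-order terms cancel, leaving the standard heat equation u_τ = u_ss.
Initial data for u: u(s,0) = exp(s)θ(s,0) = -2sin(s) - sin(2s) + 2sin(3s). The boundary conditions carry over: u(0,τ) = u(π,τ) = 0.
Solve for u:
  Using separation of variables u = X(s)G(τ):
  Eigenfunctions: sin(ns), n = 1, 2, 3, ...
  General solution: u(s, τ) = Σ c_n sin(ns) exp(-n² τ)
  Matching u(s,0) = -2sin(s) - sin(2s) + 2sin(3s) term by term: c_1=-2, c_2=-1, c_3=2.
Hence u(s,τ) = -2exp(-τ)sin(s) - exp(-4τ)sin(2s) + 2exp(-9τ)sin(3s).
Transform back: θ(s,τ) = exp(-s)u(s,τ).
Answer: θ(s, τ) = -2exp(-s)exp(-τ)sin(s) - exp(-s)exp(-4τ)sin(2s) + 2exp(-s)exp(-9τ)sin(3s)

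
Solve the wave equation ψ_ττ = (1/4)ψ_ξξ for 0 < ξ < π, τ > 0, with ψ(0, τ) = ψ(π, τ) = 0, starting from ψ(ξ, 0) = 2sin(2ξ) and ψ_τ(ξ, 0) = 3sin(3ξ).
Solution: Using separation of variables ψ = X(ξ)T(τ):
Eigenfunctions: sin(nξ), n = 1, 2, 3, ...
General solution: ψ(ξ, τ) = Σ [A_n cos(n τ/2) + B_n sin(n τ/2)] sin(nξ)
From ψ(ξ,0) = 2sin(2ξ): A_2=2. From ψ_τ(ξ,0) = 3sin(3ξ), using ψ_τ(ξ,0) = Σ ω_n B_n sin(nξ) with ω_n = n/2: B_3 = 3/(3/2) = 2.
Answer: ψ(ξ, τ) = 2sin(2ξ)cos(τ) + 2sin(3ξ)sin(3τ/2)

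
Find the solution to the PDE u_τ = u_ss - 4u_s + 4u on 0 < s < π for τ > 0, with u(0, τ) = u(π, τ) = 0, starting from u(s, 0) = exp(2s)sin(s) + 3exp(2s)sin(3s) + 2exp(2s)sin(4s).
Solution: Substitute u = exp(2s)w.
Then u_s = exp(2s)(w_s + 2w), u_ss = exp(2s)(w_ss + 4w_s + 4w), u_τ = exp(2s)w_τ; substituting and dividing by exp(2s), the lower-order terms cancel: w_τ = w_ss (standard heat equation).
Data for w: w(s,0) = exp(-2s)u(s,0) = sin(s) + 3sin(3s) + 2sin(4s). The boundary conditions carry over: w(0,τ) = w(π,τ) = 0.
Separating variables: w = Σ c_n exp(-n²τ) sin(ns). From w(s,0) = sin(s) + 3sin(3s) + 2sin(4s): c_1=1, c_3=3, c_4=2.
So w(s,τ) = exp(-τ)sin(s) + 3exp(-9τ)sin(3s) + 2exp(-16τ)sin(4s), and u(s,τ) = exp(2s)w(s,τ).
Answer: u(s, τ) = exp(2s)exp(-τ)sin(s) + 3exp(2s)exp(-9τ)sin(3s) + 2exp(2s)exp(-16τ)sin(4s)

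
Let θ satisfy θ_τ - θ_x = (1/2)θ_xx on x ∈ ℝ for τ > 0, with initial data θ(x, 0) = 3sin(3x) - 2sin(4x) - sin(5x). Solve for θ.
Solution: Moving frame: η = x + τ, σ = τ, θ = u(η,σ), so θ_τ = u_σ + u_η and θ_xx = u_ηη.
Hence θ_τ - θ_x = u_σ and the PDE becomes the heat equation u_σ = (1/2)u_ηη on η ∈ ℝ.
Initial data: u(η,0) = θ(η,0) = 3sin(3η) - 2sin(4η) - sin(5η). Each mode sin(nη) decays as exp(-n²σ/2) on ℝ, so u(η,σ) = Σ c_n exp(-n²σ/2) sin(nη) with c_3=3, c_4=-2, c_5=-1: u(η,σ) = -2exp(-8σ)sin(4η) + 3exp(-9σ/2)sin(3η) - exp(-25σ/2)sin(5η).
Substituting back: θ(x,τ) = u(x + τ, τ).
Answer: θ(x, τ) = -2exp(-8τ)sin(4x + 4τ) + 3exp(-9τ/2)sin(3x + 3τ) - exp(-25τ/2)sin(5x + 5τ)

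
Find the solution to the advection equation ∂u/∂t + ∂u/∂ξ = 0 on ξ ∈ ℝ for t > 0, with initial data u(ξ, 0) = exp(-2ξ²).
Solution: By characteristics (dξ/dt = 1), u(ξ,t) = f(ξ - t) with f = u(·, 0).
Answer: u(ξ, t) = exp(-2(-t + ξ)²)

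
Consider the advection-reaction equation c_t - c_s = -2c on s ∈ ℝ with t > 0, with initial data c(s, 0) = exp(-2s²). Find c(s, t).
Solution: Substitute c = exp(-2t)u, i.e. u = exp(2t)c.
By the product rule, c_t = exp(-2t)(u_t - 2u), c_s = exp(-2t)u_s.
Substituting into the PDE and dividing by exp(-2t): u_t - 2u - u_s = -2u.
The lower-order terms cancel, leaving the standard advection equation u_t - u_s = 0.
Initial data for u: u(s,0) = c(s,0) = exp(-2s²).
Solve for u:
  By method of characteristics (waves move left with speed 1):
  Along characteristics s + t = const, u is constant, so u(s,t) = f(s + t) with f = u(·, 0).
Hence u(s,t) = exp(-2(s + t)²).
Transform back: c(s,t) = exp(-2t)u(s,t).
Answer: c(s, t) = exp(-2t)exp(-2(s + t)²)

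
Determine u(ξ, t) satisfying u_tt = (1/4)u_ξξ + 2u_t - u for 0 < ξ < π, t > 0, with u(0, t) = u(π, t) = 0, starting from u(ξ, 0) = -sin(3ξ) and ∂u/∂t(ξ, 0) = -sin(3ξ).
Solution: Substitute u = exp(t)w, i.e. w = exp(-t)u.
By the product rule, u_t = exp(t)(w_t + w), u_tt = exp(t)(w_tt + 2w_t + w), u_ξξ = exp(t)w_ξξ.
Substituting into the PDE and dividing by exp(t): w_tt + 2w_t + w = (1/4)w_ξξ + 2(w_t + w) - w.
The lower-order terms cancel, leaving the standard wave equation w_tt = (1/4)w_ξξ.
Initial data for w: w(ξ,0) = u(ξ,0) = -sin(3ξ); w_t(ξ,0) = u_t(ξ,0) - u(ξ,0) = 0. The boundary conditions carry over: w(0,t) = w(π,t) = 0.
Solve for w:
  Using separation of variables w = X(ξ)T(t):
  Eigenfunctions: sin(nξ), n = 1, 2, 3, ...
  General solution: w(ξ, t) = Σ [A_n cos(n t/2) + B_n sin(n t/2)] sin(nξ)
  From w(ξ,0) = -sin(3ξ): A_3=-1. From w_t(ξ,0) = 0: all B_n = 0.
Hence w(ξ,t) = -sin(3ξ)cos(3t/2).
Transform back: u(ξ,t) = exp(t)w(ξ,t).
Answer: u(ξ, t) = -exp(t)sin(3ξ)cos(3t/2)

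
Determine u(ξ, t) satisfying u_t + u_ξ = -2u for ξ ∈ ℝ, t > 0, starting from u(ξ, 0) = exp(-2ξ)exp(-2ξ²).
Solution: Substitute u = exp(-2ξ)w, i.e. w = exp(2ξ)u.
By the product rule, u_ξ = exp(-2ξ)(w_ξ - 2w), u_t = exp(-2ξ)w_t.
Substituting into the PDE and dividing by exp(-2ξ): w_t + (w_ξ - 2w) = -2w.
The lower-order terms cancel, leaving the standard advection equation w_t + w_ξ = 0.
Initial data for w: w(ξ,0) = exp(2ξ)u(ξ,0) = exp(-2ξ²).
Solve for w:
  By method of characteristics (waves move right with speed 1):
  Along characteristics ξ - t = const, w is constant, so w(ξ,t) = f(ξ - t) with f = w(·, 0).
Hence w(ξ,t) = exp(-2(-t + ξ)²).
Transform back: u(ξ,t) = exp(-2ξ)w(ξ,t).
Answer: u(ξ, t) = exp(-2ξ)exp(-2(-t + ξ)²)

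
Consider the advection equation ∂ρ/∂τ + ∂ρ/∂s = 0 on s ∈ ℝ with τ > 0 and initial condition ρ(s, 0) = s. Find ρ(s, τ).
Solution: By method of characteristics (waves move right with speed 1):
Along characteristics s - τ = const, ρ is constant, so ρ(s,τ) = f(s - τ) with f = ρ(·, 0).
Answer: ρ(s, τ) = s - τ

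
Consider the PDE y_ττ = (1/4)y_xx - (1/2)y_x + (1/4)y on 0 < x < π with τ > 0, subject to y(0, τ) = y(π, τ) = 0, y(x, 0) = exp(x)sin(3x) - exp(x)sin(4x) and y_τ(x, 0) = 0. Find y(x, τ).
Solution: Substitute y = exp(x)u.
Then y_x = exp(x)(u_x + u), y_xx = exp(x)(u_xx + 2u_x + u), y_ττ = exp(x)u_ττ; substituting and dividing by exp(x), the lower-order terms cancel: u_ττ = (1/4)u_xx (standard wave equation).
Data for u: u(x,0) = exp(-x)y(x,0) = sin(3x) - sin(4x); u_τ(x,0) = exp(-x)y_τ(x,0) = 0. The boundary conditions carry over: u(0,τ) = u(π,τ) = 0.
Separating variables: u = Σ [A_n cos(ω_n τ) + B_n sin(ω_n τ)] sin(nx), ω_n = n/2. From ICs: A_3=1, A_4=-1.
So u(x,τ) = sin(3x)cos(3τ/2) - sin(4x)cos(2τ), and y(x,τ) = exp(x)u(x,τ).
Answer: y(x, τ) = exp(x)sin(3x)cos(3τ/2) - exp(x)sin(4x)cos(2τ)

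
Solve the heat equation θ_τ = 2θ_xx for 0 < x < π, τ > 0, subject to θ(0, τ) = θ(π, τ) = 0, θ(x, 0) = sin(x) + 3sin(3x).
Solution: Using separation of variables θ = X(x)G(τ):
Eigenfunctions: sin(nx), n = 1, 2, 3, ...
General solution: θ(x, τ) = Σ c_n sin(nx) exp(-2n² τ)
Matching θ(x,0) = sin(x) + 3sin(3x) term by term: c_1=1, c_3=3.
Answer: θ(x, τ) = exp(-2τ)sin(x) + 3exp(-18τ)sin(3x)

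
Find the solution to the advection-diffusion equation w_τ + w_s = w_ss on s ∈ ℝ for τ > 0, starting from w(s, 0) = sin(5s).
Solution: Moving frame: η = s - τ, σ = τ, w = u(η,σ), so w_τ = u_σ - u_η and w_ss = u_ηη.
Hence w_τ + w_s = u_σ and the PDE becomes the heat equation u_σ = u_ηη on η ∈ ℝ.
Initial data: u(η,0) = w(η,0) = sin(5η). Each mode sin(nη) decays as exp(-n²σ) on ℝ, so u(η,σ) = Σ c_n exp(-n²σ) sin(nη) with c_5=1: u(η,σ) = exp(-25σ)sin(5η).
Substituting back: w(s,τ) = u(s - τ, τ).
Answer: w(s, τ) = exp(-25τ)sin(5s - 5τ)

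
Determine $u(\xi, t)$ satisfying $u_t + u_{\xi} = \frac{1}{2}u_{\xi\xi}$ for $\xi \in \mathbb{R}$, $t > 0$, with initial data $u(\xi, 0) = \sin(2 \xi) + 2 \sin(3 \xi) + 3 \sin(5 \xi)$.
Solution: Moving frame: $\eta = \xi - t$, $\sigma = t$, $u = w(\eta,\sigma)$, so $u_t = w_{\sigma} - w_{\eta}$ and $u_{\xi\xi} = w_{\eta\eta}$.
Hence $u_t + u_{\xi} = w_{\sigma}$ and the PDE becomes the heat equation $w_{\sigma} = \frac{1}{2}w_{\eta\eta}$ on $\eta \in \mathbb{R}$.
Initial data: $w(\eta,0) = u(\eta,0) = \sin(2 \eta) + 2 \sin(3 \eta) + 3 \sin(5 \eta)$. Each mode $\sin(n\eta)$ decays as $e^{-n^2\sigma/2}$ on $\mathbb{R}$, so $w(\eta,\sigma) = \sum c_n e^{-n^2\sigma/2} \sin(n\eta)$ with $c_2=1, c_3=2, c_5=3$: $w(\eta,\sigma) = e^{-2 \sigma} \sin(2 \eta) + 2 e^{-9 \sigma/2} \sin(3 \eta) + 3 e^{-25 \sigma/2} \sin(5 \eta)$.
Substituting back: $u(\xi,t) = w(\xi - t, t)$.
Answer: $u(\xi, t) = e^{-2 t} \sin(2 \xi - 2 t) + 2 e^{-9 t/2} \sin(3 \xi - 3 t) + 3 e^{-25 t/2} \sin(5 \xi - 5 t)$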